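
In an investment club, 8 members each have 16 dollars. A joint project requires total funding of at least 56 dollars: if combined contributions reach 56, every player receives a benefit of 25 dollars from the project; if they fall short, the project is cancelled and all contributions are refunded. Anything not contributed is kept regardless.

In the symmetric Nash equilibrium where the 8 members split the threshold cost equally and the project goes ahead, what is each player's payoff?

34 dollars

Equal share of the threshold: 56/8 = 7.
At this profile no one gains by cutting their contribution: any cut drops the total below 56, the project is cancelled, contributions are refunded, and the deviator ends with 16, which is less than 16 − 7 + 25 = 34. Contributing more than 7 just wastes the excess. So contributing exactly 7 is a best response.
Each player's payoff: 16 − 7 + 25 = 34.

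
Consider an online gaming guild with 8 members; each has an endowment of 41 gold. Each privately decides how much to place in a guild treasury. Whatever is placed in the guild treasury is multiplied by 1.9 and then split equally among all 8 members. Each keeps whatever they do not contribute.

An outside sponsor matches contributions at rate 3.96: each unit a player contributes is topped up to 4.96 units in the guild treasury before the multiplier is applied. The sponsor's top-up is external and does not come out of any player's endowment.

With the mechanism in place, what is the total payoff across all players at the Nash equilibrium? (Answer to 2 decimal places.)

3091.07 gold

The effective private return per unit is now 1.9 × 4.96 / 8 = 1.1780 > 1, so every player's dominant strategy flips to full contribution.
So the Nash equilibrium is full contribution by all 8; the group earns 1.9 × 4.96 × 328 = 3091.07.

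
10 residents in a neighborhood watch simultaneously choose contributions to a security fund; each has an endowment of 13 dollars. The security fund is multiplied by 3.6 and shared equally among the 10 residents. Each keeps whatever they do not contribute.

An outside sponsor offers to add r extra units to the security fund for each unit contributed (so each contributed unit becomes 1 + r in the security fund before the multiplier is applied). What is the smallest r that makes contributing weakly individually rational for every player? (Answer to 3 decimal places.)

With matching at rate r, one contributed unit becomes (1 + r) in the security fund and returns 3.6 × (1 + r) / 10 to the contributor.
Setting this equal to 1: 1 + r = 10/3.6 = 2.7778.
So the minimum matching rate is r = 2.7778 − 1 = 1.778.

1.778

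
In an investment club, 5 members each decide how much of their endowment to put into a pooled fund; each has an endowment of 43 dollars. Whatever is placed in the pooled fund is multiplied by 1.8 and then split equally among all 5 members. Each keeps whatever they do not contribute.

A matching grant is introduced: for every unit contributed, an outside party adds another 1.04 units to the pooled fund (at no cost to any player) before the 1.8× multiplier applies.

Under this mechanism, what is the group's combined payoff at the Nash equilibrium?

215.00 dollars

With the mechanism, a contributed unit returns 1.8 × 2.04 / 5 = 0.7344 per unit of net cost — still below 1 — so contributing 0 remains dominant for every player.
Everyone keeps their endowment and the group total is 5 × 43 = 215.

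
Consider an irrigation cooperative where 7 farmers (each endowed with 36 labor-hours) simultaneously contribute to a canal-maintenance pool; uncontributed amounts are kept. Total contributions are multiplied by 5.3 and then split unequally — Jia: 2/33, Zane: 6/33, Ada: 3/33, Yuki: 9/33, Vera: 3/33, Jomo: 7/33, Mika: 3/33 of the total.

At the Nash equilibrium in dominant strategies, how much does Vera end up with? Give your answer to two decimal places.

Player j's private return per contributed unit is 5.3 × (j's share). Contributing is weakly dominant for j when that share is at least 1/5.3 = 0.1887, and contributing 0 is dominant otherwise.
The shares above 0.1887 belong to Yuki and Jomo, contributing 36 each; the remaining 5 contribute 0. Total contributed: 72.
Vera keeps 36 and receives 5.3 × 72 × 3/33 = 34.69 from the canal-maintenance pool, for a payoff of 70.69.

70.69 labor-hours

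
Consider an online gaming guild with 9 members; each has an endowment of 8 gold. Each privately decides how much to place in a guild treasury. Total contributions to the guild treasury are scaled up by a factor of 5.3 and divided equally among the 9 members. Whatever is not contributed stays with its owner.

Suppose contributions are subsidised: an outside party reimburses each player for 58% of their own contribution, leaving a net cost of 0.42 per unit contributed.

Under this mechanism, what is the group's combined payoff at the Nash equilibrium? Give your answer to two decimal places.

423.36 gold

With the mechanism, a contributed unit returns (5.3/9) / 0.42 = 1.4021 per unit of net cost to the contributor — now above 1 — so contributing fully is weakly dominant for every player.
So the Nash equilibrium is full contribution by all 9; the group earns 9 × (8 × 0.58 + 5.3 × 8) = 423.36.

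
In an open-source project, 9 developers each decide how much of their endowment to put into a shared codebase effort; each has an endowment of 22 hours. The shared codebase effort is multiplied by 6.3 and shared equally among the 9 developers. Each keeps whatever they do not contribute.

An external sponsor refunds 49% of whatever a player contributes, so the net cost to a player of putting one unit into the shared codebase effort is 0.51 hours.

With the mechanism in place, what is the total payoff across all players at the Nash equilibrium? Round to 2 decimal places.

1344.42 hours

Under the mechanism each unit contributed yields (6.3/9) / 0.51 = 1.3725 back to its contributor per unit of net cost, which exceeds 1, making full contribution the dominant choice for everyone.
At the Nash equilibrium everyone contributes 22. Group total payoff = 9 × (22 × 0.49 + 6.3 × 22) = 1344.42.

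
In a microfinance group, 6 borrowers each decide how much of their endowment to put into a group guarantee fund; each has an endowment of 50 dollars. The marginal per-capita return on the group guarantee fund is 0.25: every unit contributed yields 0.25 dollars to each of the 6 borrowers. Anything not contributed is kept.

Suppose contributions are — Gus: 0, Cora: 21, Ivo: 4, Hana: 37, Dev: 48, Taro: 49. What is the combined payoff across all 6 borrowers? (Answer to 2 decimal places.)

Total contributed: 0 + 21 + 4 + 37 + 48 + 49 = 159; total kept: 6 × 50 − 159 = 141.
The group guarantee fund pays out 0.25 × 6 × 159 = 238.50 in aggregate.
Group total = 141 + 238.50 = 379.50.

379.50 dollars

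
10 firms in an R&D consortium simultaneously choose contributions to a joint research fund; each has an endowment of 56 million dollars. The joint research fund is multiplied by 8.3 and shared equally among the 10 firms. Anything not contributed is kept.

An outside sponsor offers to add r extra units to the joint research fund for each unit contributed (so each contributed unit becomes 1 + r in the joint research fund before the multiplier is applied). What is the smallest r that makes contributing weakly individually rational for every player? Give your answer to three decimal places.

With matching at rate r, one contributed unit becomes (1 + r) in the joint research fund and returns 8.3 × (1 + r) / 10 to the contributor.
Setting this equal to 1: 1 + r = 10/8.3 = 1.2048.
So the minimum matching rate is r = 1.2048 − 1 = 0.205.

0.205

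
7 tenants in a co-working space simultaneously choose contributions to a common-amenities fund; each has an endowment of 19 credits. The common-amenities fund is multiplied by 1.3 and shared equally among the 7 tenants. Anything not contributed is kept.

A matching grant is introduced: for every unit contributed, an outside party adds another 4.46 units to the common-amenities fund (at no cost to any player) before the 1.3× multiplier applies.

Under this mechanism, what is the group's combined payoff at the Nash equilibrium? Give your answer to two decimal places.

944.03 credits

The effective private return per unit is now 1.3 × 5.46 / 7 = 1.0140 > 1, so every player's dominant strategy flips to full contribution.
At the Nash equilibrium everyone contributes 19. Group total payoff = 1.3 × 5.46 × 133 = 944.03.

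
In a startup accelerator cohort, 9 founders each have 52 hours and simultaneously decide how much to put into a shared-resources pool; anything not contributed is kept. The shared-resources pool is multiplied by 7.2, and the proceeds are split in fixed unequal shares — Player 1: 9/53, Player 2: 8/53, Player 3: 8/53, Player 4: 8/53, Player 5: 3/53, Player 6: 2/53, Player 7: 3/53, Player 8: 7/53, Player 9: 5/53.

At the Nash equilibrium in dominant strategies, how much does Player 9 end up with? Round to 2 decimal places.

Player j's private return per contributed unit is 7.2 × (j's share). Contributing is weakly dominant for j when that share is at least 1/7.2 = 0.1389, and contributing 0 is dominant otherwise.
Player 1, Player 2, Player 3 and Player 4 are above the threshold, contributing 52 each; the remaining 5 contribute 0. Total contributed: 208.
Player 9 keeps 52 and receives 7.2 × 208 × 5/53 = 141.28 from the shared-resources pool, for a payoff of 193.28.

193.28 hours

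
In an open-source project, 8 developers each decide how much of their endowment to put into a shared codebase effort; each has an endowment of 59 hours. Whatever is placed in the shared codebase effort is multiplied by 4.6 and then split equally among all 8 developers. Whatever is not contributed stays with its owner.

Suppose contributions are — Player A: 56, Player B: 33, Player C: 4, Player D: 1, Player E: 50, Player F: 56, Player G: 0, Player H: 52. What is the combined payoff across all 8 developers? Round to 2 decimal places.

Total contributed: 56 + 33 + 4 + 1 + 50 + 56 + 0 + 52 = 252; total kept: 8 × 59 − 252 = 220.
The shared codebase effort pays out 4.6 × 252 = 1159.20 in aggregate.
Group total = 220 + 1159.20 = 1379.20.

1379.20 hours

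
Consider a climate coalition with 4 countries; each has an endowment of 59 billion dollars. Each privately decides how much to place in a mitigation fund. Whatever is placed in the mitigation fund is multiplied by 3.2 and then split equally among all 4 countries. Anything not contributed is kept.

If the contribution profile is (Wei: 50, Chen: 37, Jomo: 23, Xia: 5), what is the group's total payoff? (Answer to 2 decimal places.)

489.00 billion dollars

Total contributed: 50 + 37 + 23 + 5 = 115; total kept: 4 × 59 − 115 = 121.
The mitigation fund pays out 3.2 × 115 = 368.00 in aggregate.
Group total = 121 + 368.00 = 489.00.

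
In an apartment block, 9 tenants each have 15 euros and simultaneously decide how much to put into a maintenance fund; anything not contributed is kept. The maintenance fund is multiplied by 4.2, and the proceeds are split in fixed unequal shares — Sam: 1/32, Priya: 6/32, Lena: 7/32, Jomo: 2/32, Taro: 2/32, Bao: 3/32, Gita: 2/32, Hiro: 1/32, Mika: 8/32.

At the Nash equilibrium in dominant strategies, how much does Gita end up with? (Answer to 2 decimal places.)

18.94 euros

A player with share s gets back 4.2·s per unit contributed, so full contribution is dominant for anyone with s > 1/4.2 = 0.2381 and zero contribution is dominant for anyone below.
The only share above 0.2381 is Mika's 8/32, contributing 15; the remaining 8 contribute 0. Total contributed: 15.
Gita keeps 15 and receives 4.2 × 15 × 2/32 = 3.94 from the maintenance fund, for a payoff of 18.94.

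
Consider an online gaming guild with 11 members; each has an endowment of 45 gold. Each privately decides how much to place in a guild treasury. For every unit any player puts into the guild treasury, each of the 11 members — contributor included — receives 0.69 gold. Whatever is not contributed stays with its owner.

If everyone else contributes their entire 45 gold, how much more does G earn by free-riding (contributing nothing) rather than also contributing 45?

Switching from a contribution of 45 to 0 lets G keep an extra 45 gold, but lowers the guild treasury by 45, which costs G their own share of that drop: 0.69 × 45 = 31.05.
Net gain = 45 − 31.05 = 13.95. The private return per contributed unit (0.69) is below 1, so free-riding is indeed the best response regardless of what the others do.

13.95 gold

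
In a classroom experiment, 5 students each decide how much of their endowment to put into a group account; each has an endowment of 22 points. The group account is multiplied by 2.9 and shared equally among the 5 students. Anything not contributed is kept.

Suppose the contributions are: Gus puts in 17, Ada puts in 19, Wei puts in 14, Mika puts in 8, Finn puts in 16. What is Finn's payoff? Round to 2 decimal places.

Total contributed: 17 + 19 + 14 + 8 + 16 = 74.
Each receives 2.9 × 74 / 5 = 42.92 from the group account.
Finn keeps 22 − 16 = 6, so Finn's payoff is 6 + 42.92 = 48.92.

48.92 points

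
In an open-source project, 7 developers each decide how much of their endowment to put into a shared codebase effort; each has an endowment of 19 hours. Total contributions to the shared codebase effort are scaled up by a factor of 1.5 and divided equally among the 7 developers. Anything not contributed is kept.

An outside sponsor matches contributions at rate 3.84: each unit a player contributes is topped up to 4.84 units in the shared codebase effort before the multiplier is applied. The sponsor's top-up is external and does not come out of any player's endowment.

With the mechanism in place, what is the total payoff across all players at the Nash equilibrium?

Under the mechanism each unit contributed yields 1.5 × 4.84 / 7 = 1.0371 back to its contributor per unit of net cost, which exceeds 1, making full contribution the dominant choice for everyone.
At the Nash equilibrium everyone contributes 19. Group total payoff = 1.5 × 4.84 × 133 = 965.58.

965.58 hours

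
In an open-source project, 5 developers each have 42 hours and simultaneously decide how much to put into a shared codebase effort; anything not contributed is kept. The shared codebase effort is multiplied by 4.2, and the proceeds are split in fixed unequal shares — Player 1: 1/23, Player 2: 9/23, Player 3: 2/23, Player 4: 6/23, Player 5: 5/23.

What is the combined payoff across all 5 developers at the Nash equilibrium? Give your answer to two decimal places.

A player with share s gets back 4.2·s per unit contributed, so full contribution is dominant for anyone with s > 1/4.2 = 0.2381 and zero contribution is dominant for anyone below.
Player 2 and Player 4 are above the threshold, contributing 42 each; the remaining 3 contribute 0. Total contributed: 84.
The shared codebase effort pays out 4.2 × 84 = 352.80 in total (split across the unequal shares, but the aggregate is all that matters for the group sum).
The 3 free-riders keep 42 each, adding 126. Group total = 126 + 352.80 = 478.80.

478.80 hours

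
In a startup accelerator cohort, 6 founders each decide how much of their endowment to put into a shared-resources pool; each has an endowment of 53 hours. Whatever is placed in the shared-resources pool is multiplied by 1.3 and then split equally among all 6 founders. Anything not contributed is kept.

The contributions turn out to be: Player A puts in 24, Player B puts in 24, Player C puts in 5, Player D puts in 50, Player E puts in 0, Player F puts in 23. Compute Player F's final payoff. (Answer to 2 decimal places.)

Total contributed: 24 + 24 + 5 + 50 + 0 + 23 = 126.
Each receives 1.3 × 126 / 6 = 27.30 from the shared-resources pool.
Player F keeps 53 − 23 = 30, so Player F's payoff is 30 + 27.30 = 57.30.

57.30 hours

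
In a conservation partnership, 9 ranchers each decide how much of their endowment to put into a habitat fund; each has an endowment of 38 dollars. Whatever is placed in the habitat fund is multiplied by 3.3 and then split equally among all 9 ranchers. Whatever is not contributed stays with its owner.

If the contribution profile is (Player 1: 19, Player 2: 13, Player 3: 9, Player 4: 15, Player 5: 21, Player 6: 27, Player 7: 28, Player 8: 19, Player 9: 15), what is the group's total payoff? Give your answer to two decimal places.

Total contributed: 19 + 13 + 9 + 15 + 21 + 27 + 28 + 19 + 15 = 166; total kept: 9 × 38 − 166 = 176.
The habitat fund pays out 3.3 × 166 = 547.80 in aggregate.
Group total = 176 + 547.80 = 723.80.

723.80 dollars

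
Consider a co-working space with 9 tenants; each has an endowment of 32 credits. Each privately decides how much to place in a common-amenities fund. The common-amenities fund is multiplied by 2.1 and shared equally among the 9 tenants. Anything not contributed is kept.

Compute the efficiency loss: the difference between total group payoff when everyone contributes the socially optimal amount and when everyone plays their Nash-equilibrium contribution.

Each contributed unit returns 2.1/9 = 0.2333 to its contributor — below 1 — so contributing 0 is dominant for every player. At the Nash equilibrium everyone keeps their 32, and the group total is 9 × 32 = 288.
Each contributed unit returns 2.100 to the group as a whole (0.2333 to each of 9 players), which exceeds 1, so the social optimum is full contribution: group total = 2.100 × 288 = 604.80.
Efficiency loss = 604.80 − 288 = 316.80.

316.80 credits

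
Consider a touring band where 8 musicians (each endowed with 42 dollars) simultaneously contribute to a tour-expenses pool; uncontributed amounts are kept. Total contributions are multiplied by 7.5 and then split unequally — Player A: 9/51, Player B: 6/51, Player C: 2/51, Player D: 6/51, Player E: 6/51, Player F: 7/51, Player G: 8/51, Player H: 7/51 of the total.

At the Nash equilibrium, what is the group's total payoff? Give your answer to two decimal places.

For player j, contributing a unit is worthwhile iff 7.5 × (j's share) ≥ 1, i.e. iff j's share is at least 0.1333.
Player A, Player F, Player G and Player H clear that bar, contributing 42 each; the remaining 4 contribute 0. Total contributed: 168.
The tour-expenses pool pays out 7.5 × 168 = 1260.00 in total (split across the unequal shares, but the aggregate is all that matters for the group sum).
The 4 free-riders keep 42 each, adding 168. Group total = 168 + 1260.00 = 1428.00.

1428.00 dollars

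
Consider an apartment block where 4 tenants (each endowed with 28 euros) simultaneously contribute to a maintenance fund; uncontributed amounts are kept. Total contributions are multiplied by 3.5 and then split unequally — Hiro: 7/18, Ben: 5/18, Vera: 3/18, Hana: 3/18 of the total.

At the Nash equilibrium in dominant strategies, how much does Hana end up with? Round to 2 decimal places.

Each unit j contributes comes back to j as 3.5 × (j's share), so j prefers to contribute only if that share exceeds 1/3.5 = 0.2857; otherwise keeping the unit dominates.
Only Hiro (7/18) clears that bar, contributing 28; the remaining 3 contribute 0. Total contributed: 28.
Hana keeps 28 and receives 3.5 × 28 × 3/18 = 16.33 from the maintenance fund, for a payoff of 44.33.

44.33 euros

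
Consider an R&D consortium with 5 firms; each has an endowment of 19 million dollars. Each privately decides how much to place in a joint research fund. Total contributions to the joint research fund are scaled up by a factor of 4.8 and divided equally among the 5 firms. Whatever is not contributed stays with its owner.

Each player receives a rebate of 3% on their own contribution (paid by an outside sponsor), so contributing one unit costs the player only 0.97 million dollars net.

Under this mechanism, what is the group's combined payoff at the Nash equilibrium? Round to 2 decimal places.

Even with the mechanism, each unit contributed returns only (4.8/5) / 0.97 = 0.9897 per unit of net cost, so contributing nothing is still dominant.
Everyone keeps their endowment and the group total is 5 × 19 = 95.

95.00 million dollars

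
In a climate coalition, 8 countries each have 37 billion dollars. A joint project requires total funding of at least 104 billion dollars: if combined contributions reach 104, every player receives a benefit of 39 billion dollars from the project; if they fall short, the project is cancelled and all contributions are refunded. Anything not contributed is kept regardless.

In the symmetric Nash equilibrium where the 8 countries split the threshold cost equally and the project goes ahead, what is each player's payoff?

Equal share of the threshold: 104/8 = 13.
At this profile no one gains by cutting their contribution: any cut drops the total below 104, the project is cancelled, contributions are refunded, and the deviator ends with 37, which is less than 37 − 13 + 39 = 63. Contributing more than 13 just wastes the excess. So contributing exactly 13 is a best response.
Each player's payoff: 37 − 13 + 39 = 63.

63 billion dollars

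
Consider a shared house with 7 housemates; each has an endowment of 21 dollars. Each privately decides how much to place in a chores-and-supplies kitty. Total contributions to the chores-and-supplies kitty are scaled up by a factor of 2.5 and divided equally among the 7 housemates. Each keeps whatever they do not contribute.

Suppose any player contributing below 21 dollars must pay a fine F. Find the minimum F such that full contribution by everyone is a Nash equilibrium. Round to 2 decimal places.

13.50 dollars

Given the others contribute fully, the best deviation is to contribute 0 (any partial contribution still incurs the fine and gives up units whose private return 0.3571 is below 1).
Deviating from 21 to 0 saves 21 dollars but forfeits the deviator's share of the drop in the chores-and-supplies kitty: 2.5/7 × 21 = 7.50.
So the deviation gain is 21 − 7.50 = 13.50, and the fine must be at least 13.50 dollars to wipe it out.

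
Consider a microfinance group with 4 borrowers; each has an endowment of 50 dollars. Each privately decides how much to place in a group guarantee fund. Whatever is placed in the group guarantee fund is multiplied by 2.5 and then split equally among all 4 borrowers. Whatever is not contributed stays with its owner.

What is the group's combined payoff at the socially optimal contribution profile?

Each contributed unit returns 2.500 to the group as a whole (0.6250 to each of 4 players), which exceeds 1, so the social optimum is full contribution: group total = 2.500 × 200 = 500.00.

500.00 dollars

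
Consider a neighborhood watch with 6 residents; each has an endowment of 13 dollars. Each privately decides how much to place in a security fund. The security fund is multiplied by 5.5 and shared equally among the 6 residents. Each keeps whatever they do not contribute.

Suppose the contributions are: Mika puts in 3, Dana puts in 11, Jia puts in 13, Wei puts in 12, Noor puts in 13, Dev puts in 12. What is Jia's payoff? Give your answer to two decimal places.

58.67 dollars

Total contributed: 3 + 11 + 13 + 12 + 13 + 12 = 64.
Each receives 5.5 × 64 / 6 = 58.67 from the security fund.
Jia keeps 13 − 13 = 0, so Jia's payoff is 0 + 58.67 = 58.67.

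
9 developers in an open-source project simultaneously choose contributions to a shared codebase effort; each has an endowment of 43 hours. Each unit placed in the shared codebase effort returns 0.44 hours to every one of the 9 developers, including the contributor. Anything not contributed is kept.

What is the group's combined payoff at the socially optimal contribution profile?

Each contributed unit returns 3.960 to the group as a whole (0.44 to each of 9 players), which exceeds 1, so the social optimum is full contribution: group total = 3.960 × 387 = 1532.52.

1532.52 hours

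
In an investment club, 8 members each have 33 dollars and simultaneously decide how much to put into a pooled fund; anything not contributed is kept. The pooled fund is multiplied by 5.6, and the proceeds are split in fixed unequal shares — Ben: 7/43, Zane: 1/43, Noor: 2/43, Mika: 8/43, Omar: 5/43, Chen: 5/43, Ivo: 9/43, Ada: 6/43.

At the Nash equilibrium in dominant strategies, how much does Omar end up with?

Each unit j contributes comes back to j as 5.6 × (j's share), so j prefers to contribute only if that share exceeds 1/5.6 = 0.1786; otherwise keeping the unit dominates.
Mika and Ivo clear that bar, contributing 33 each; the remaining 6 contribute 0. Total contributed: 66.
Omar keeps 33 and receives 5.6 × 66 × 5/43 = 42.98 from the pooled fund, for a payoff of 75.98.

75.98 dollars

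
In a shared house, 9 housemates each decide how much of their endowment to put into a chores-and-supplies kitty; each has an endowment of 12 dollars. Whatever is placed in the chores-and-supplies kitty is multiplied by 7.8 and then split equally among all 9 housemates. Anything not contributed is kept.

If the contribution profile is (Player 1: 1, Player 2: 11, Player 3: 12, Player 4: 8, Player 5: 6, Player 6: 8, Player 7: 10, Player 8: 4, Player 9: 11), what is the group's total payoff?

Total contributed: 1 + 11 + 12 + 8 + 6 + 8 + 10 + 4 + 11 = 71; total kept: 9 × 12 − 71 = 37.
The chores-and-supplies kitty pays out 7.8 × 71 = 553.80 in aggregate.
Group total = 37 + 553.80 = 590.80.

590.80 dollars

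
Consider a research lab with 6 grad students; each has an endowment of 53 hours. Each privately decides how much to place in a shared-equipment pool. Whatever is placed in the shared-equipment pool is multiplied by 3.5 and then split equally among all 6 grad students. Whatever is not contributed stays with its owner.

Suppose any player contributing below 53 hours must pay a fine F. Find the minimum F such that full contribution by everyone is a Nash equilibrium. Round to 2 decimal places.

Given the others contribute fully, the best deviation is to contribute 0 (any partial contribution still incurs the fine and gives up units whose private return 0.5833 is below 1).
Deviating from 53 to 0 saves 53 hours but forfeits the deviator's share of the drop in the shared-equipment pool: 3.5/6 × 53 = 30.92.
So the deviation gain is 53 − 30.92 = 22.08, and the fine must be at least 22.08 hours to wipe it out.

22.08 hours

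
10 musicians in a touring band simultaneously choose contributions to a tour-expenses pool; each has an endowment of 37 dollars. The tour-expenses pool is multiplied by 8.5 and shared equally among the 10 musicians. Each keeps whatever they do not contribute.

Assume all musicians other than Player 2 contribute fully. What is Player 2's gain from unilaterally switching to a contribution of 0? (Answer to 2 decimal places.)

5.55 dollars

Switching from a contribution of 37 to 0 lets Player 2 keep an extra 37 dollars, but lowers the tour-expenses pool by 37, which costs Player 2 their own share of that drop: 8.5/10 × 37 = 31.45.
Net gain = 37 − 31.45 = 5.55. The private return per contributed unit (0.8500) is below 1, so free-riding is indeed the best response regardless of what the others do.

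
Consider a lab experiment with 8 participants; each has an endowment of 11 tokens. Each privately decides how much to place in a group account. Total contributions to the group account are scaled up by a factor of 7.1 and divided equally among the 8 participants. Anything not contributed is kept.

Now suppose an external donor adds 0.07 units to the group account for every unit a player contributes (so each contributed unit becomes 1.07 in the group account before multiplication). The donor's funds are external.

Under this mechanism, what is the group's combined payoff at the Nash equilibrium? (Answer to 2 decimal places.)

88.00 tokens

Even with the mechanism, each unit contributed returns only 7.1 × 1.07 / 8 = 0.9496 per unit of net cost, so contributing nothing is still dominant.
At the Nash equilibrium no one contributes; group total payoff = 8 × 11 = 88.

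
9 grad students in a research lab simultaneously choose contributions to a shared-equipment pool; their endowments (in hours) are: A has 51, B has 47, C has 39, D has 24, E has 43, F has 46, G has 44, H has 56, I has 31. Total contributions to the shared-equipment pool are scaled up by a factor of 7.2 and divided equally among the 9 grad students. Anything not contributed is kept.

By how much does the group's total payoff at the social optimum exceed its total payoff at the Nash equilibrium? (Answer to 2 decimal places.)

2362.20 hours

The private return per contributed unit is 7.2/9 = 0.8000 < 1 for every player regardless of endowment, so the Nash equilibrium is zero contribution and the group total is Σ E_j = 51 + 47 + 39 + 24 + 43 + 46 + 44 + 56 + 31 = 381.
Each contributed unit returns 7.200 to the group, so the social optimum is full contribution by everyone: group total = 7.200 × 381 = 2743.20.
Efficiency loss = (7.200 − 1) × 381 = 2362.20.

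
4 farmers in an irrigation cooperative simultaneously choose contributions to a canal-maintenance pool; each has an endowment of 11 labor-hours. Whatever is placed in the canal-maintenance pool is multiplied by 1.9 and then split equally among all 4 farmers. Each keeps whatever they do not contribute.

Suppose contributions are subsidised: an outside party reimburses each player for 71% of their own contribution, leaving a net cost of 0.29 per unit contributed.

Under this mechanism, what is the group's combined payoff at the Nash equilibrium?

114.84 labor-hours

With the mechanism, a contributed unit returns (1.9/4) / 0.29 = 1.6379 per unit of net cost to the contributor — now above 1 — so contributing fully is weakly dominant for every player.
At the Nash equilibrium everyone contributes 11. Group total payoff = 4 × (11 × 0.71 + 1.9 × 11) = 114.84.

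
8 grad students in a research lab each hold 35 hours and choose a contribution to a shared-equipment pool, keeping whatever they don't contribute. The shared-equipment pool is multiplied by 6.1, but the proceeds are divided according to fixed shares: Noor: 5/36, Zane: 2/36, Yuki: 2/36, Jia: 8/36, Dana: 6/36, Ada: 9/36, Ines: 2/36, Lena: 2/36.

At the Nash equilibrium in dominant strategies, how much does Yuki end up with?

Each unit j contributes comes back to j as 6.1 × (j's share), so j prefers to contribute only if that share exceeds 1/6.1 = 0.1639; otherwise keeping the unit dominates.
Jia, Dana and Ada clear that bar, contributing 35 each; the remaining 5 contribute 0. Total contributed: 105.
Yuki keeps 35 and receives 6.1 × 105 × 2/36 = 35.58 from the shared-equipment pool, for a payoff of 70.58.

70.58 hours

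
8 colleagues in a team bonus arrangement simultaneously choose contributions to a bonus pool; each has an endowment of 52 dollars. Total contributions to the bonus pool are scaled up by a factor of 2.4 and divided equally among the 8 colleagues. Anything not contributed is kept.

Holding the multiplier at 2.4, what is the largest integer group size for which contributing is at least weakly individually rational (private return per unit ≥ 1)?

Private return per unit is 2.4/(group size), which is ≥ 1 whenever the group size is ≤ 2.4.
The largest such integer is 2.

2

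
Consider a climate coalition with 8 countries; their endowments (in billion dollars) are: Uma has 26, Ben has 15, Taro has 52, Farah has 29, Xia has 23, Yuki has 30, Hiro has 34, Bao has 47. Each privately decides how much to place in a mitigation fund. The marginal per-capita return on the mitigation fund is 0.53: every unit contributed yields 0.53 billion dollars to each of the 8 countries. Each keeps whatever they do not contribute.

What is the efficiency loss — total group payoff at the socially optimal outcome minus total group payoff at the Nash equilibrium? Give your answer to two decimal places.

The private return per contributed unit is 0.53 < 1 for everyone, so the Nash equilibrium is zero contribution and the group total is Σ E_j = 26 + 15 + 52 + 29 + 23 + 30 + 34 + 47 = 256.
Each contributed unit returns 4.240 to the group, so the social optimum is full contribution by everyone: group total = 4.240 × 256 = 1085.44.
Efficiency loss = (4.240 − 1) × 256 = 829.44.

829.44 billion dollars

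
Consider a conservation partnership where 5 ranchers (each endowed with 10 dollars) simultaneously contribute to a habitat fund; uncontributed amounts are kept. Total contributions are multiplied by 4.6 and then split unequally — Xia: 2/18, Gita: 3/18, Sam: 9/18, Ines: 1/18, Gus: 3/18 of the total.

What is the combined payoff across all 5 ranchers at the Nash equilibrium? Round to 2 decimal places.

86.00 dollars

Player j's private return per contributed unit is 4.6 × (j's share). Contributing is weakly dominant for j when that share is at least 1/4.6 = 0.2174, and contributing 0 is dominant otherwise.
The only share above 0.2174 is Sam's 9/18, contributing 10; the remaining 4 contribute 0. Total contributed: 10.
The habitat fund pays out 4.6 × 10 = 46.00 in total (split across the unequal shares, but the aggregate is all that matters for the group sum).
The 4 free-riders keep 10 each, adding 40. Group total = 40 + 46.00 = 86.00.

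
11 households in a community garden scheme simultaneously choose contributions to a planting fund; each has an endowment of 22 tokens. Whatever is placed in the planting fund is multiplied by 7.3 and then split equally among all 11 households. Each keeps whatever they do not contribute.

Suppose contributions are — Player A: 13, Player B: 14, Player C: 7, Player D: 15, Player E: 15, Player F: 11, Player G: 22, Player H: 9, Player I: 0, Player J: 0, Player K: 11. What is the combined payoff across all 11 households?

Total contributed: 13 + 14 + 7 + 15 + 15 + 11 + 22 + 9 + 0 + 0 + 11 = 117; total kept: 11 × 22 − 117 = 125.
The planting fund pays out 7.3 × 117 = 854.10 in aggregate.
Group total = 125 + 854.10 = 979.10.

979.10 tokens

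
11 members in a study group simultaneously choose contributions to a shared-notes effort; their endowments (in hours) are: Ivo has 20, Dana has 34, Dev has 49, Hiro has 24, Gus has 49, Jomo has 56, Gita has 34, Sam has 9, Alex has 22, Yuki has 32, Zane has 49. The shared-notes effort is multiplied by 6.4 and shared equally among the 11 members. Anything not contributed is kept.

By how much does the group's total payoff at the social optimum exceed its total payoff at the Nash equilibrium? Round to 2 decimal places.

2041.20 hours

The private return per contributed unit is 6.4/11 = 0.5818 < 1 for every player regardless of endowment, so the Nash equilibrium is zero contribution and the group total is Σ E_j = 20 + 34 + 49 + 24 + 49 + 56 + 34 + 9 + 22 + 32 + 49 = 378.
Each contributed unit returns 6.400 to the group, so the social optimum is full contribution by everyone: group total = 6.400 × 378 = 2419.20.
Efficiency loss = (6.400 − 1) × 378 = 2041.20.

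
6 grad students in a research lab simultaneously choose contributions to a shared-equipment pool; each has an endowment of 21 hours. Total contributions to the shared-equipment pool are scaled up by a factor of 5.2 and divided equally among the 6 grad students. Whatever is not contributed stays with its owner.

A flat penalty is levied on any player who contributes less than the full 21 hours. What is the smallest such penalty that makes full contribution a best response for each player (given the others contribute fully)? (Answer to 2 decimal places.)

2.80 hours

Given the others contribute fully, the best deviation is to contribute 0 (any partial contribution still incurs the fine and gives up units whose private return 0.8667 is below 1).
Deviating from 21 to 0 saves 21 hours but forfeits the deviator's share of the drop in the shared-equipment pool: 5.2/6 × 21 = 18.20.
So the deviation gain is 21 − 18.20 = 2.80, and the fine must be at least 2.80 hours to wipe it out.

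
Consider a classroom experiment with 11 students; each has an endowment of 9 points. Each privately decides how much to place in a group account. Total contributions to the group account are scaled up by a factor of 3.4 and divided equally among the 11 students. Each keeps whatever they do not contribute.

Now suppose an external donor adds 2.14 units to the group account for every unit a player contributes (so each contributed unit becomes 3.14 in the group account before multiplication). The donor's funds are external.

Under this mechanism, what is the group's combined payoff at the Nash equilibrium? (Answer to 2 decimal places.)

99.00 points

With the mechanism, a contributed unit returns 3.4 × 3.14 / 11 = 0.9705 per unit of net cost — still below 1 — so contributing 0 remains dominant for every player.
At the Nash equilibrium no one contributes; group total payoff = 11 × 9 = 99.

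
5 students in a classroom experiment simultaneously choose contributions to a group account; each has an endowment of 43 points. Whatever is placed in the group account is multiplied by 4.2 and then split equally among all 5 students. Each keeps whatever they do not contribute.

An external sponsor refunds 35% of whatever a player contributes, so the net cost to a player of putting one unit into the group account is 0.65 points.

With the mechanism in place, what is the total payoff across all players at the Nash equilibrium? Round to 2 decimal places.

Under the mechanism each unit contributed yields (4.2/5) / 0.65 = 1.2923 back to its contributor per unit of net cost, which exceeds 1, making full contribution the dominant choice for everyone.
At the Nash equilibrium everyone contributes 43. Group total payoff = 5 × (43 × 0.35 + 4.2 × 43) = 978.25.

978.25 points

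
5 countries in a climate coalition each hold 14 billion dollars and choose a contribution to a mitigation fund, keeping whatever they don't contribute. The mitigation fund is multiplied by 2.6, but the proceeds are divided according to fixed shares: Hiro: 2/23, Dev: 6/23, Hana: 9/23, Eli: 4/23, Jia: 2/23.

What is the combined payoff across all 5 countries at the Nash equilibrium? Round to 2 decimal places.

Player j's private return per contributed unit is 2.6 × (j's share). Contributing is weakly dominant for j when that share is at least 1/2.6 = 0.3846, and contributing 0 is dominant otherwise.
Only Hana (9/23) clears that bar, contributing 14; the remaining 4 contribute 0. Total contributed: 14.
The mitigation fund pays out 2.6 × 14 = 36.40 in total (split across the unequal shares, but the aggregate is all that matters for the group sum).
The 4 free-riders keep 14 each, adding 56. Group total = 56 + 36.40 = 92.40.

92.40 billion dollars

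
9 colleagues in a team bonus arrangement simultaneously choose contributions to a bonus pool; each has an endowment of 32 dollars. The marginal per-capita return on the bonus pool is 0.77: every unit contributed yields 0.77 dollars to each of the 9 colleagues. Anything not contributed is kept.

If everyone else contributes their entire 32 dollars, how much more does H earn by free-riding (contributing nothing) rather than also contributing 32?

7.36 dollars

Switching from a contribution of 32 to 0 lets H keep an extra 32 dollars, but lowers the bonus pool by 32, which costs H their own share of that drop: 0.77 × 32 = 24.64.
Net gain = 32 − 24.64 = 7.36. The private return per contributed unit (0.77) is below 1, so free-riding is indeed the best response regardless of what the others do.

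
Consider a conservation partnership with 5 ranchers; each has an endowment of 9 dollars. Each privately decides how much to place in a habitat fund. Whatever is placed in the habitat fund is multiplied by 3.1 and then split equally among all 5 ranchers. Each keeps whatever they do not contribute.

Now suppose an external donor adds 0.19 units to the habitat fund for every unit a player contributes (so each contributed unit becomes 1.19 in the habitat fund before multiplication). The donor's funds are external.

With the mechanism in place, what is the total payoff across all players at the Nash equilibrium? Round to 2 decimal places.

The effective private return is 3.1 × 1.19 / 5 = 0.7378, which is still under 1, so the mechanism doesn't change anyone's dominant strategy: zero contribution.
Everyone keeps their endowment and the group total is 5 × 9 = 45.

45.00 dollars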